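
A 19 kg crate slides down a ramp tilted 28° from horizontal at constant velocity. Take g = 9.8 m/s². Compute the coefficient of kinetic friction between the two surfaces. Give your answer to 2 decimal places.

At constant velocity the net force along the incline is zero: mg sin 28° = μ mg cos 28°.
So μ = tan 28° = 0.4695 / 0.8829 = 0.5318.

0.53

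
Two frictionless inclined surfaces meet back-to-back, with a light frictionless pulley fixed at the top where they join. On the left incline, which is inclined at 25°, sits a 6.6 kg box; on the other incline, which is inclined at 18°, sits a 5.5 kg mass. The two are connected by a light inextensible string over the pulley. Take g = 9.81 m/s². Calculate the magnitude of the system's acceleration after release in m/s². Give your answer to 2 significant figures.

0.88 m/s²

Resolve each weight along its own incline: the 6.6 kg mass has component 6.6 × 9.81 × sin 25° = 27.363 N down its slope, and the 5.5 kg mass has 5.5 × 9.81 × sin 18° = 16.673 N down its slope.
The 6.6 kg side's 27.363 N exceeds the other side's 16.673 N, so that mass slides down and the 5.5 kg mass slides up. Taking that direction as positive, Newton's second law for the whole system gives 27.363 − 16.673 = (6.6 + 5.5) a, so a = 10.690 / 12.1 = 0.8835 m/s².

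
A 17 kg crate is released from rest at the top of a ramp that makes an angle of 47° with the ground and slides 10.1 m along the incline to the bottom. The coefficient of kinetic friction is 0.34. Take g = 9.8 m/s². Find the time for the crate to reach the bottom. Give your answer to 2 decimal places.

The weight component along the incline is mg sin 47° = 121.844 N and the normal force is N = mg cos 47° = 113.621 N.
Friction up the slope is f = μN = 0.34 × 113.621 = 38.631 N, so the net downslope force is 121.844 − 38.631 = 83.213 N and a = 83.213 / 17 = 4.8949 m/s².
Starting from rest, L = ½at², so t = √(2L/a) = √(2 × 10.1 / 4.8949) = 2.0314 s.

2.03 s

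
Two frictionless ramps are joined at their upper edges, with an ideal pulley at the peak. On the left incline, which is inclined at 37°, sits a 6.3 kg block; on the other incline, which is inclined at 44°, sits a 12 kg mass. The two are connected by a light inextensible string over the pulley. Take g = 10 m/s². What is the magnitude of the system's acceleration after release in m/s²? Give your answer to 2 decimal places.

2.48 m/s²

Resolve each weight along its own incline: the 6.3 kg mass has component 6.3 × 10 × sin 37° = 37.914 N down its slope, and the 12 kg mass has 12 × 10 × sin 44° = 83.359 N down its slope.
The 12 kg side's 83.359 N exceeds the other side's 37.914 N, so that mass slides down and the 6.3 kg mass slides up. Taking that direction as positive, Newton's second law for the whole system gives 83.359 − 37.914 = (6.3 + 12) a, so a = 45.445 / 18.3 = 2.4833 m/s².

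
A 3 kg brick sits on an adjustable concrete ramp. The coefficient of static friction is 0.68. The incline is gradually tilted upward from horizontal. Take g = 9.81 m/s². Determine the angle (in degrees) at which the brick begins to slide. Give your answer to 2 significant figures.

At the threshold of sliding, static friction is at its maximum μ_s N and exactly balances the weight component along the incline: mg sin θ = μ_s mg cos θ.
Hence tan θ = μ_s = 0.68, so θ = arctan(0.68) = 34.2157°.

34°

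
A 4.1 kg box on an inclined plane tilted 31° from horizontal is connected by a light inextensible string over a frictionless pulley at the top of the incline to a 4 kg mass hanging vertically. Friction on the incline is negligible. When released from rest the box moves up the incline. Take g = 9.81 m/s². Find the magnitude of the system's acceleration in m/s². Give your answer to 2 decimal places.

2.29 m/s²

For the box on the incline: the weight component along the slope is m₁g sin 31° = 4.1 × 9.81 × 0.5150 = 20.714 N and the normal force is N = m₁g cos 31° = 34.476 N.
Newton's second law for the box (up-slope positive): T − 20.714 = 4.1 a. For the hanging mass (downward positive): 4 × 9.81 − T = 4 a.
Adding the two equations eliminates T: 18.526 = 8.1 a, so a = 2.2872 m/s².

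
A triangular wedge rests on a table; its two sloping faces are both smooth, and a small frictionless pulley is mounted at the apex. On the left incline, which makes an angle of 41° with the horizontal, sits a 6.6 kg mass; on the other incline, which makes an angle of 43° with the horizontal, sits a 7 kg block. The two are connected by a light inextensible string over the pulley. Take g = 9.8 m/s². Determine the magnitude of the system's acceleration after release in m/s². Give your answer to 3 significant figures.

0.320 m/s²

Resolve each weight along its own incline: the 6.6 kg mass has component 6.6 × 9.8 × sin 41° = 42.434 N down its slope, and the 7 kg mass has 7 × 9.8 × sin 43° = 46.785 N down its slope.
The 7 kg side's 46.785 N exceeds the other side's 42.434 N, so that mass slides down and the 6.6 kg mass slides up. Taking that direction as positive, Newton's second law for the whole system gives 46.785 − 42.434 = (6.6 + 7) a, so a = 4.351 / 13.6 = 0.3199 m/s².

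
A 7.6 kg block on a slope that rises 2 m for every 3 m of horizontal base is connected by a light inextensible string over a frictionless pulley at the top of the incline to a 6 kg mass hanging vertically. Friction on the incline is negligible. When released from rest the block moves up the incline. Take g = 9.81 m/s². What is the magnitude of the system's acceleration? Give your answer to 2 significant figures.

For the block on the incline: the weight component along the slope is m₁g sin 33.69° = 7.6 × 9.81 × 0.5547 = 41.356 N and the normal force is N = m₁g cos 33.69° = 62.034 N.
Newton's second law for the block (up-slope positive): T − 41.356 = 7.6 a. For the hanging mass (downward positive): 6 × 9.81 − T = 6 a.
Adding the two equations eliminates T: 17.504 = 13.6 a, so a = 1.2871 m/s².

1.3 m/s²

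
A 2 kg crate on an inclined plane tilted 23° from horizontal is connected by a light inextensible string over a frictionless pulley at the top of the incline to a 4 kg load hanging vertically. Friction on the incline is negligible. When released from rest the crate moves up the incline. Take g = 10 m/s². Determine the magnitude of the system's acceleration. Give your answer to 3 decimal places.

For the crate on the incline: the weight component along the slope is m₁g sin 23° = 2 × 10 × 0.3907 = 7.814 N and the normal force is N = m₁g cos 23° = 18.410 N.
Newton's second law for the crate (up-slope positive): T − 7.814 = 2 a. For the hanging load (downward positive): 4 × 10 − T = 4 a.
Adding the two equations eliminates T: 32.186 = 6 a, so a = 5.3643 m/s².

5.364 m/s²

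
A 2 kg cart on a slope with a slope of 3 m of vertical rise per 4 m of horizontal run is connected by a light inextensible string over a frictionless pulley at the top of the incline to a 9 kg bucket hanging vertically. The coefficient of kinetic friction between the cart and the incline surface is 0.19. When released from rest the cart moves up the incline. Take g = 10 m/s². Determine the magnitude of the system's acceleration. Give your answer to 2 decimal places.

6.81 m/s²

For the cart on the incline: the weight component along the slope is m₁g sin 36.87° = 2 × 10 × 0.6000 = 12.000 N and the normal force is N = m₁g cos 36.87° = 16.000 N.
Kinetic friction opposes the cart's motion up the incline: f = μN = 0.19 × 16.000 = 3.040 N acting down the slope.
Newton's second law for the cart (up-slope positive): T − 12.000 − 3.040 = 2 a. For the hanging bucket (downward positive): 9 × 10 − T = 9 a.
Adding the two equations eliminates T: 74.960 = 11 a, so a = 6.8145 m/s².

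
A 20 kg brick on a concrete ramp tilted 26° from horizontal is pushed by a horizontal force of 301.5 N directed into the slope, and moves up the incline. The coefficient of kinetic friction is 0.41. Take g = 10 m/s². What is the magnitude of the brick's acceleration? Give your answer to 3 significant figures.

2.77 m/s²

The horizontal push has components F cos 26° = 301.5 × 0.8988 = 270.988 N up the incline and F sin 26° = 301.5 × 0.4384 = 132.178 N pressing into the surface.
The normal force is therefore N = mg cos 26° + F sin 26° = 179.760 + 132.178 = 311.938 N, and kinetic friction down the slope is μN = 0.41 × 311.938 = 127.895 N.
Along the incline: F cos 26° − mg sin 26° − μN = ma, so 270.988 − 87.680 − 127.895 = 20 a, giving a = 2.7706 m/s².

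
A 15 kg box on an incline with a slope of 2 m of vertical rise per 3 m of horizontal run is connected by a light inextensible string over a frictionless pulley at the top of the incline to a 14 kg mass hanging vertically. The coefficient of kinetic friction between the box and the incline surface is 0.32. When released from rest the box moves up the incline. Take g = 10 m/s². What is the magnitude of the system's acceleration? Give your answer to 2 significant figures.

0.58 m/s²

For the box on the incline: the weight component along the slope is m₁g sin 33.69° = 15 × 10 × 0.5547 = 83.205 N and the normal force is N = m₁g cos 33.69° = 124.808 N.
Kinetic friction opposes the box's motion up the incline: f = μN = 0.32 × 124.808 = 39.939 N acting down the slope.
Newton's second law for the box (up-slope positive): T − 83.205 − 39.939 = 15 a. For the hanging mass (downward positive): 14 × 10 − T = 14 a.
Adding the two equations eliminates T: 16.856 = 29 a, so a = 0.5812 m/s².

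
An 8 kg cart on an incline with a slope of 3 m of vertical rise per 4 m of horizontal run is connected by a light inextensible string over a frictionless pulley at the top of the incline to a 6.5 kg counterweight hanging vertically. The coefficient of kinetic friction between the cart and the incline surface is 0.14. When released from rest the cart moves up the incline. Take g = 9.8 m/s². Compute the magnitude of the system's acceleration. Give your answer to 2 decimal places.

For the cart on the incline: the weight component along the slope is m₁g sin 36.87° = 8 × 9.8 × 0.6000 = 47.040 N and the normal force is N = m₁g cos 36.87° = 62.720 N.
Kinetic friction opposes the cart's motion up the incline: f = μN = 0.14 × 62.720 = 8.781 N acting down the slope.
Newton's second law for the cart (up-slope positive): T − 47.040 − 8.781 = 8 a. For the hanging counterweight (downward positive): 6.5 × 9.8 − T = 6.5 a.
Adding the two equations eliminates T: 7.879 = 14.5 a, so a = 0.5434 m/s².

0.54 m/s²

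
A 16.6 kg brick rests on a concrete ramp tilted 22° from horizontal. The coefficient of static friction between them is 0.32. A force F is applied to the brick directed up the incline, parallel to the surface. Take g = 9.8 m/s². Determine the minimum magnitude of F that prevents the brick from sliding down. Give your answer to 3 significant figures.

The normal force is N = mg cos 22° = 150.834 N. With F at its minimum the brick is on the verge of sliding down, so static friction is at its maximum μ_s N = 0.32 × 150.834 = 48.267 N and acts up the slope.
Equilibrium along the incline: F + μ_s N = mg sin 22°, so F = 60.941 − 48.267 = 12.674 N.

12.7 N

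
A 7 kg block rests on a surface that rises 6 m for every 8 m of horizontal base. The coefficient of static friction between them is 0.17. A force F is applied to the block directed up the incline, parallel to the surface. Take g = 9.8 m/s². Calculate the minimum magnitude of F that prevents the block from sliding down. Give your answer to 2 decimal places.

The normal force is N = mg cos 36.87° = 54.880 N. With F at its minimum the block is on the verge of sliding down, so static friction is at its maximum μ_s N = 0.17 × 54.880 = 9.330 N and acts up the slope.
Equilibrium along the incline: F + μ_s N = mg sin 36.87°, so F = 41.160 − 9.330 = 31.830 N.

31.83 N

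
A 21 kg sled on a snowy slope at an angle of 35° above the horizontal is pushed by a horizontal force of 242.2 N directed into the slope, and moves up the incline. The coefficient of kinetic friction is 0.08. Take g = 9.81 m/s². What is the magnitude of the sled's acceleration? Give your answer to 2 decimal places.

The horizontal push has components F cos 35° = 242.2 × 0.8192 = 198.410 N up the incline and F sin 35° = 242.2 × 0.5736 = 138.926 N pressing into the surface.
The normal force is therefore N = mg cos 35° + F sin 35° = 168.763 + 138.926 = 307.689 N, and kinetic friction down the slope is μN = 0.08 × 307.689 = 24.615 N.
Along the incline: F cos 35° − mg sin 35° − μN = ma, so 198.410 − 118.167 − 24.615 = 21 a, giving a = 2.6490 m/s².

2.65 m/s²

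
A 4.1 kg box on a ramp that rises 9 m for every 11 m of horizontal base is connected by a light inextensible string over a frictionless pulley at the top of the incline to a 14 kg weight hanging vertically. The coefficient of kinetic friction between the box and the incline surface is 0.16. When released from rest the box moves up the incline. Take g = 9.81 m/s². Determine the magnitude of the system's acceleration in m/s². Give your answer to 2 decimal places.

For the box on the incline: the weight component along the slope is m₁g sin 39.29° = 4.1 × 9.81 × 0.6332 = 25.468 N and the normal force is N = m₁g cos 39.29° = 31.129 N.
Kinetic friction opposes the box's motion up the incline: f = μN = 0.16 × 31.129 = 4.981 N acting down the slope.
Newton's second law for the box (up-slope positive): T − 25.468 − 4.981 = 4.1 a. For the hanging weight (downward positive): 14 × 9.81 − T = 14 a.
Adding the two equations eliminates T: 106.891 = 18.1 a, so a = 5.9056 m/s².

5.91 m/s²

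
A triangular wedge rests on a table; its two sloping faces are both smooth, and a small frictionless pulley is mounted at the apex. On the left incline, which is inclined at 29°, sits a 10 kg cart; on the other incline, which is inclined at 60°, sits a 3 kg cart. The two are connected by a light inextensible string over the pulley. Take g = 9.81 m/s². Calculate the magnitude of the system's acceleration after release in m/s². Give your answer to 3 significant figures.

Resolve each weight along its own incline: the 10 kg mass has component 10 × 9.81 × sin 29° = 47.560 N down its slope, and the 3 kg mass has 3 × 9.81 × sin 60° = 25.487 N down its slope.
The 10 kg side's 47.560 N exceeds the other side's 25.487 N, so that mass slides down and the 3 kg mass slides up. Taking that direction as positive, Newton's second law for the whole system gives 47.560 − 25.487 = (10 + 3) a, so a = 22.073 / 13 = 1.6979 m/s².

1.70 m/s²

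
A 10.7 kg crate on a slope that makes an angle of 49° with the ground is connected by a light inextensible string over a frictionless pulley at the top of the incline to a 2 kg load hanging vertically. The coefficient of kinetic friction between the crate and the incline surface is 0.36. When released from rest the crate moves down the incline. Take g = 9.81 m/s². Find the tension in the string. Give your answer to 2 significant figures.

For the crate on the incline: the weight component along the slope is m₁g sin 49° = 10.7 × 9.81 × 0.7547 = 79.219 N and the normal force is N = m₁g cos 49° = 68.865 N.
Kinetic friction opposes the crate's motion down the incline: f = μN = 0.36 × 68.865 = 24.791 N acting up the slope.
Newton's second law for the crate (down-slope positive): 79.219 − 24.791 − T = 10.7 a. For the hanging load (upward positive): T − 2 × 9.81 = 2 a.
Adding the two equations eliminates T: 34.808 = 12.7 a, so a = 2.7408 m/s².
Then from the hanging load's equation, T = 2 × (9.81 + 2.7408) = 25.102 N.

25 N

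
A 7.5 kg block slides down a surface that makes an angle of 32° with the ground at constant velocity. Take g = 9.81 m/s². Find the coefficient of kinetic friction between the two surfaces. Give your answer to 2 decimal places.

0.62

At constant velocity the net force along the incline is zero: mg sin 32° = μ mg cos 32°.
So μ = tan 32° = 0.5299 / 0.8480 = 0.6249.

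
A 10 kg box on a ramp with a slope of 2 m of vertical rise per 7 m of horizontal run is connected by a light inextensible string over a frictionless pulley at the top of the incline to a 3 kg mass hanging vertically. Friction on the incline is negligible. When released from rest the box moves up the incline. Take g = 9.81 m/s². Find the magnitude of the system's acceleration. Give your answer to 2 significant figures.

For the box on the incline: the weight component along the slope is m₁g sin 15.95° = 10 × 9.81 × 0.2747 = 26.948 N and the normal force is N = m₁g cos 15.95° = 94.325 N.
Newton's second law for the box (up-slope positive): T − 26.948 = 10 a. For the hanging mass (downward positive): 3 × 9.81 − T = 3 a.
Adding the two equations eliminates T: 2.482 = 13 a, so a = 0.1909 m/s².

0.19 m/s²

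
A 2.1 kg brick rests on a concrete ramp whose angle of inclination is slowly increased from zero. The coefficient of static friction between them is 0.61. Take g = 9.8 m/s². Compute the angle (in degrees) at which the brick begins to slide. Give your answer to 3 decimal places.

31.383°

At the threshold of sliding, static friction is at its maximum μ_s N and exactly balances the weight component along the incline: mg sin θ = μ_s mg cos θ.
Hence tan θ = μ_s = 0.61, so θ = arctan(0.61) = 31.3832°.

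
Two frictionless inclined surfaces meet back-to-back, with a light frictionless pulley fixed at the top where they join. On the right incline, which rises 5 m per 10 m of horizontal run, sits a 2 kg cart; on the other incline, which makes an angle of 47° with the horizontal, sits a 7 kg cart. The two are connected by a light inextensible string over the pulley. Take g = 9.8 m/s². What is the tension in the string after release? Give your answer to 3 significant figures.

Resolve each weight along its own incline: the 2 kg mass has component 2 × 9.8 × sin 26.57° = 8.765 N down its slope, and the 7 kg mass has 7 × 9.8 × sin 47° = 50.171 N down its slope.
The 7 kg side's 50.171 N exceeds the other side's 8.765 N, so that mass slides down and the 2 kg mass slides up. Taking that direction as positive, Newton's second law for the whole system gives 50.171 − 8.765 = (2 + 7) a, so a = 41.406 / 9 = 4.6007 m/s².
For the 2 kg mass (up-slope positive): T − 8.765 = 2 × 4.6007, so T = 17.966 N.

18.0 N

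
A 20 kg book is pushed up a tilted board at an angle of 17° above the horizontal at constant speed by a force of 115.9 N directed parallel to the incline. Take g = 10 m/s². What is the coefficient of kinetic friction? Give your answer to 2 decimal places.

At constant speed ΣF = 0 along the incline. The applied 115.9 N acts up the slope; the weight component mg sin 17° = 58.474 N and kinetic friction μN both act down the slope.
So 115.9 = 58.474 + μ × 191.261, giving μ = (115.9 − 58.474) / 191.261 = 0.3002.

0.30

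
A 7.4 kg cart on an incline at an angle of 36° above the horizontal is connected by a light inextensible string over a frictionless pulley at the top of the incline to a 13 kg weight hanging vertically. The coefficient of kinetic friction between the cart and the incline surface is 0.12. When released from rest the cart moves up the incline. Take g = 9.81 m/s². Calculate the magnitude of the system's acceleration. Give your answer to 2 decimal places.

3.81 m/s²

For the cart on the incline: the weight component along the slope is m₁g sin 36° = 7.4 × 9.81 × 0.5878 = 42.671 N and the normal force is N = m₁g cos 36° = 58.730 N.
Kinetic friction opposes the cart's motion up the incline: f = μN = 0.12 × 58.730 = 7.048 N acting down the slope.
Newton's second law for the cart (up-slope positive): T − 42.671 − 7.048 = 7.4 a. For the hanging weight (downward positive): 13 × 9.81 − T = 13 a.
Adding the two equations eliminates T: 77.811 = 20.4 a, so a = 3.8143 m/s².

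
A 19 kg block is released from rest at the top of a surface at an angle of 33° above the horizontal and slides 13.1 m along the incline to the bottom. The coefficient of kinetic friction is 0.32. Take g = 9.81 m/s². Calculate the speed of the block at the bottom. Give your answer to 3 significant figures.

8.43 m/s

The weight component along the incline is mg sin 33° = 101.515 N and the normal force is N = mg cos 33° = 156.320 N.
Friction up the slope is f = μN = 0.32 × 156.320 = 50.022 N, so the net downslope force is 101.515 − 50.022 = 51.493 N and a = 51.493 / 19 = 2.7102 m/s².
Starting from rest over a distance of 13.1 m, v² = 2aL = 2 × 2.7102 × 13.1 = 71.0072, so v = 8.4266 m/s.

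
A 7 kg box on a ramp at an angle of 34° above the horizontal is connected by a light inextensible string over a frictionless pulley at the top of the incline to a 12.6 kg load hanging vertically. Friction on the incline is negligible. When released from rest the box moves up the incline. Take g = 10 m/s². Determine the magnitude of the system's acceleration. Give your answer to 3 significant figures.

For the box on the incline: the weight component along the slope is m₁g sin 34° = 7 × 10 × 0.5592 = 39.144 N and the normal force is N = m₁g cos 34° = 58.033 N.
Newton's second law for the box (up-slope positive): T − 39.144 = 7 a. For the hanging load (downward positive): 12.6 × 10 − T = 12.6 a.
Adding the two equations eliminates T: 86.856 = 19.6 a, so a = 4.4314 m/s².

4.43 m/s²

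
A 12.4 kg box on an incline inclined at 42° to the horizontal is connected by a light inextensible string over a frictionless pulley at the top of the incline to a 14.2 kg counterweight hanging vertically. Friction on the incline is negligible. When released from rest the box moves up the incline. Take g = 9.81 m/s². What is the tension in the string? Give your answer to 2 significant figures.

110 N

For the box on the incline: the weight component along the slope is m₁g sin 42° = 12.4 × 9.81 × 0.6691 = 81.392 N and the normal force is N = m₁g cos 42° = 90.399 N.
Newton's second law for the box (up-slope positive): T − 81.392 = 12.4 a. For the hanging counterweight (downward positive): 14.2 × 9.81 − T = 14.2 a.
Adding the two equations eliminates T: 57.910 = 26.6 a, so a = 2.1771 m/s².
Then from the hanging counterweight's equation, T = 14.2 × (9.81 − 2.1771) = 108.387 N.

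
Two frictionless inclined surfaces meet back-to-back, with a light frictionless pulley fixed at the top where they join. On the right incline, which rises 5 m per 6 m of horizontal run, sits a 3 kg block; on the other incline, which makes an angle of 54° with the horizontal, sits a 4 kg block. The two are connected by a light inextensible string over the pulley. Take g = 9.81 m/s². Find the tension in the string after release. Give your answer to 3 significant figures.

24.4 N

Resolve each weight along its own incline: the 3 kg mass has component 3 × 9.81 × sin 39.81° = 18.841 N down its slope, and the 4 kg mass has 4 × 9.81 × sin 54° = 31.746 N down its slope.
The 4 kg side's 31.746 N exceeds the other side's 18.841 N, so that mass slides down and the 3 kg mass slides up. Taking that direction as positive, Newton's second law for the whole system gives 31.746 − 18.841 = (3 + 4) a, so a = 12.905 / 7 = 1.8436 m/s².
For the 3 kg mass (up-slope positive): T − 18.841 = 3 × 1.8436, so T = 24.372 N.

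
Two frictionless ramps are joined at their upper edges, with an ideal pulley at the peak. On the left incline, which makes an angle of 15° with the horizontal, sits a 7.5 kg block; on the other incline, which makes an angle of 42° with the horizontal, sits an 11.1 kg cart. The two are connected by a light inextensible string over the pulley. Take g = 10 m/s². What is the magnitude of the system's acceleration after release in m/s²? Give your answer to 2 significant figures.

2.9 m/s²

Resolve each weight along its own incline: the 7.5 kg mass has component 7.5 × 10 × sin 15° = 19.411 N down its slope, and the 11.1 kg mass has 11.1 × 10 × sin 42° = 74.273 N down its slope.
The 11.1 kg side's 74.273 N exceeds the other side's 19.411 N, so that mass slides down and the 7.5 kg mass slides up. Taking that direction as positive, Newton's second law for the whole system gives 74.273 − 19.411 = (7.5 + 11.1) a, so a = 54.862 / 18.6 = 2.9496 m/s².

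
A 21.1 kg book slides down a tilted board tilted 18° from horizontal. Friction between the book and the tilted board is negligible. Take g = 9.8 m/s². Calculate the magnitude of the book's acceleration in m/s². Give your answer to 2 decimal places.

Resolving the weight along the incline: the component pulling the book down the slope is mg sin 18° = 21.1 × 9.8 × 0.3090 = 63.895 N, and the normal force is N = mg cos 18° = 21.1 × 9.8 × 0.9511 = 196.668 N.
With no friction the net force along the incline is 63.895 N, so a = g sin 18° = 63.895 / 21.1 = 3.0282 m/s².

3.03 m/s²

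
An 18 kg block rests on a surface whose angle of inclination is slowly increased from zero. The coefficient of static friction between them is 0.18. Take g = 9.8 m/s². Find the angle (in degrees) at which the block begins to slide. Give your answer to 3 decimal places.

10.204°

At the threshold of sliding, static friction is at its maximum μ_s N and exactly balances the weight component along the incline: mg sin θ = μ_s mg cos θ.
Hence tan θ = μ_s = 0.18, so θ = arctan(0.18) = 10.2040°.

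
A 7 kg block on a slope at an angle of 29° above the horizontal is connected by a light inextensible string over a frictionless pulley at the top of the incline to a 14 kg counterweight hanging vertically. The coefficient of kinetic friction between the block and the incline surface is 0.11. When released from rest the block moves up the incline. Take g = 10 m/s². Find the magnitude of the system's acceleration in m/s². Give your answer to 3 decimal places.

4.730 m/s²

For the block on the incline: the weight component along the slope is m₁g sin 29° = 7 × 10 × 0.4848 = 33.936 N and the normal force is N = m₁g cos 29° = 61.223 N.
Kinetic friction opposes the block's motion up the incline: f = μN = 0.11 × 61.223 = 6.735 N acting down the slope.
Newton's second law for the block (up-slope positive): T − 33.936 − 6.735 = 7 a. For the hanging counterweight (downward positive): 14 × 10 − T = 14 a.
Adding the two equations eliminates T: 99.329 = 21 a, so a = 4.7300 m/s².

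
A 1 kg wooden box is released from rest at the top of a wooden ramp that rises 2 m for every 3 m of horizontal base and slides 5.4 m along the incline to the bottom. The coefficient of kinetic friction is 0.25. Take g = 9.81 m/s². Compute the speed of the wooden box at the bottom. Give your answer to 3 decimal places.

6.061 m/s

The weight component along the incline is mg sin 33.69° = 5.442 N and the normal force is N = mg cos 33.69° = 8.162 N.
Friction up the slope is f = μN = 0.25 × 8.162 = 2.041 N, so the net downslope force is 5.442 − 2.041 = 3.401 N and a = 3.401 / 1 = 3.4010 m/s².
Starting from rest over a distance of 5.4 m, v² = 2aL = 2 × 3.4010 × 5.4 = 36.7308, so v = 6.0606 m/s.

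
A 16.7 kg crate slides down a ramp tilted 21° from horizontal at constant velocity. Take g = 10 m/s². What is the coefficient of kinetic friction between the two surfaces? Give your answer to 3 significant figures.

0.384

At constant velocity the net force along the incline is zero: mg sin 21° = μ mg cos 21°.
So μ = tan 21° = 0.3584 / 0.9336 = 0.3839.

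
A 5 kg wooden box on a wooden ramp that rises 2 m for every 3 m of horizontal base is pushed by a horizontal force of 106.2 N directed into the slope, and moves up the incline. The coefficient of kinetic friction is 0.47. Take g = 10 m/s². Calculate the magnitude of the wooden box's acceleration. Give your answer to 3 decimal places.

2.678 m/s²

The horizontal push has components F cos 33.69° = 106.2 × 0.8321 = 88.369 N up the incline and F sin 33.69° = 106.2 × 0.5547 = 58.909 N pressing into the surface.
The normal force is therefore N = mg cos 33.69° + F sin 33.69° = 41.605 + 58.909 = 100.514 N, and kinetic friction down the slope is μN = 0.47 × 100.514 = 47.242 N.
Along the incline: F cos 33.69° − mg sin 33.69° − μN = ma, so 88.369 − 27.735 − 47.242 = 5 a, giving a = 2.6784 m/s².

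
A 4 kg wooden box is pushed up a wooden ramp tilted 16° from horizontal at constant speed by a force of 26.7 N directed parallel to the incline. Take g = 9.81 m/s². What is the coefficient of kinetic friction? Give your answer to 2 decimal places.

0.42

At constant speed ΣF = 0 along the incline. The applied 26.7 N acts up the slope; the weight component mg sin 16° = 10.816 N and kinetic friction μN both act down the slope.
So 26.7 = 10.816 + μ × 37.720, giving μ = (26.7 − 10.816) / 37.720 = 0.4211.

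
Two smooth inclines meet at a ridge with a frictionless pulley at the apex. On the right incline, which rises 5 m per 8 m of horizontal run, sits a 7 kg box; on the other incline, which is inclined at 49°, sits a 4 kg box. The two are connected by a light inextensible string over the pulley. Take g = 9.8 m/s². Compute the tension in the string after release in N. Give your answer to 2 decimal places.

Resolve each weight along its own incline: the 7 kg mass has component 7 × 9.8 × sin 32.01° = 36.358 N down its slope, and the 4 kg mass has 4 × 9.8 × sin 49° = 29.585 N down its slope.
The 7 kg side's 36.358 N exceeds the other side's 29.585 N, so that mass slides down and the 4 kg mass slides up. Taking that direction as positive, Newton's second law for the whole system gives 36.358 − 29.585 = (7 + 4) a, so a = 6.773 / 11 = 0.6157 m/s².
For the 4 kg mass (up-slope positive): T − 29.585 = 4 × 0.6157, so T = 32.048 N.

32.05 N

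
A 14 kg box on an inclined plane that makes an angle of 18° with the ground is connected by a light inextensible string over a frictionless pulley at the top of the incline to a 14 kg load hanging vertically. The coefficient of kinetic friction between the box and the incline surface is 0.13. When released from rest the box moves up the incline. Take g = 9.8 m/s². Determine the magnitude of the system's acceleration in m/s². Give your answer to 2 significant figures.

For the box on the incline: the weight component along the slope is m₁g sin 18° = 14 × 9.8 × 0.3090 = 42.395 N and the normal force is N = m₁g cos 18° = 130.485 N.
Kinetic friction opposes the box's motion up the incline: f = μN = 0.13 × 130.485 = 16.963 N acting down the slope.
Newton's second law for the box (up-slope positive): T − 42.395 − 16.963 = 14 a. For the hanging load (downward positive): 14 × 9.8 − T = 14 a.
Adding the two equations eliminates T: 77.842 = 28 a, so a = 2.7801 m/s².

2.8 m/s²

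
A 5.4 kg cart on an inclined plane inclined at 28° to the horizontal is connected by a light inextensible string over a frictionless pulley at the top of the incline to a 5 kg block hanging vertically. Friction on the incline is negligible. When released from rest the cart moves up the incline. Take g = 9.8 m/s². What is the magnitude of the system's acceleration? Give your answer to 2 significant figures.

2.3 m/s²

For the cart on the incline: the weight component along the slope is m₁g sin 28° = 5.4 × 9.8 × 0.4695 = 24.846 N and the normal force is N = m₁g cos 28° = 46.726 N.
Newton's second law for the cart (up-slope positive): T − 24.846 = 5.4 a. For the hanging block (downward positive): 5 × 9.8 − T = 5 a.
Adding the two equations eliminates T: 24.154 = 10.4 a, so a = 2.3225 m/s².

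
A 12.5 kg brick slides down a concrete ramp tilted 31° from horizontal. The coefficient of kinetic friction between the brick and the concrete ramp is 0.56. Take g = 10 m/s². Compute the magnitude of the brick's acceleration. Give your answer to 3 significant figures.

Resolving the weight along the incline: the component pulling the brick down the slope is mg sin 31° = 12.5 × 10 × 0.5150 = 64.375 N, and the normal force is N = mg cos 31° = 12.5 × 10 × 0.8572 = 107.150 N.
Kinetic friction acts up the slope with magnitude f = μN = 0.56 × 107.150 = 60.004 N.
Net force along the incline is 64.375 − 60.004 = 4.371 N, so a = 4.371 / 12.5 = 0.3497 m/s².

0.350 m/s²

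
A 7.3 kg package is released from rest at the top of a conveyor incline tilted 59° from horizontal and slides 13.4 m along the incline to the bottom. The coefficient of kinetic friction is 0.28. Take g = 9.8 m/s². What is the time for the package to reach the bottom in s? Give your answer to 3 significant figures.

The weight component along the incline is mg sin 59° = 61.322 N and the normal force is N = mg cos 59° = 36.846 N.
Friction up the slope is f = μN = 0.28 × 36.846 = 10.317 N, so the net downslope force is 61.322 − 10.317 = 51.005 N and a = 51.005 / 7.3 = 6.9870 m/s².
Starting from rest, L = ½at², so t = √(2L/a) = √(2 × 13.4 / 6.9870) = 1.9585 s.

1.96 s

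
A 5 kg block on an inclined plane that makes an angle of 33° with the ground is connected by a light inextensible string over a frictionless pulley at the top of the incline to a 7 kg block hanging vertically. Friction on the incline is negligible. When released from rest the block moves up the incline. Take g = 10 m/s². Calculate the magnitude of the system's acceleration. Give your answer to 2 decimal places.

3.56 m/s²

For the block on the incline: the weight component along the slope is m₁g sin 33° = 5 × 10 × 0.5446 = 27.230 N and the normal force is N = m₁g cos 33° = 41.934 N.
Newton's second law for the block (up-slope positive): T − 27.230 = 5 a. For the hanging block (downward positive): 7 × 10 − T = 7 a.
Adding the two equations eliminates T: 42.770 = 12 a, so a = 3.5642 m/s².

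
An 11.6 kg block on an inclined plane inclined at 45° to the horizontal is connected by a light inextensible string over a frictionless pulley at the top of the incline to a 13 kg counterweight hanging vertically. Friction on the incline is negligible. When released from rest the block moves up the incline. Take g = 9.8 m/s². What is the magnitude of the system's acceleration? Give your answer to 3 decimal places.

1.911 m/s²

For the block on the incline: the weight component along the slope is m₁g sin 45° = 11.6 × 9.8 × 0.7071 = 80.383 N and the normal force is N = m₁g cos 45° = 80.384 N.
Newton's second law for the block (up-slope positive): T − 80.383 = 11.6 a. For the hanging counterweight (downward positive): 13 × 9.8 − T = 13 a.
Adding the two equations eliminates T: 47.017 = 24.6 a, so a = 1.9113 m/s².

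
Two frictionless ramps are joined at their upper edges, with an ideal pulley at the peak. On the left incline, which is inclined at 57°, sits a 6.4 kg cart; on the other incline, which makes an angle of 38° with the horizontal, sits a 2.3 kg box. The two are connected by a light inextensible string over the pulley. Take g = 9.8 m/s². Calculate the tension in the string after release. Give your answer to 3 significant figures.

24.1 N

Resolve each weight along its own incline: the 6.4 kg mass has component 6.4 × 9.8 × sin 57° = 52.601 N down its slope, and the 2.3 kg mass has 2.3 × 9.8 × sin 38° = 13.877 N down its slope.
The 6.4 kg side's 52.601 N exceeds the other side's 13.877 N, so that mass slides down and the 2.3 kg mass slides up. Taking that direction as positive, Newton's second law for the whole system gives 52.601 − 13.877 = (6.4 + 2.3) a, so a = 38.724 / 8.7 = 4.4510 m/s².
For the 2.3 kg mass (up-slope positive): T − 13.877 = 2.3 × 4.4510, so T = 24.114 N.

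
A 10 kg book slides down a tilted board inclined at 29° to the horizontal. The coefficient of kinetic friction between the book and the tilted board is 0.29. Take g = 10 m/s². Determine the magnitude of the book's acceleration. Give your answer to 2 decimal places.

Resolving the weight along the incline: the component pulling the book down the slope is mg sin 29° = 10 × 10 × 0.4848 = 48.480 N, and the normal force is N = mg cos 29° = 10 × 10 × 0.8746 = 87.460 N.
Kinetic friction acts up the slope with magnitude f = μN = 0.29 × 87.460 = 25.363 N.
Net force along the incline is 48.480 − 25.363 = 23.117 N, so a = 23.117 / 10 = 2.3117 m/s².

2.31 m/s²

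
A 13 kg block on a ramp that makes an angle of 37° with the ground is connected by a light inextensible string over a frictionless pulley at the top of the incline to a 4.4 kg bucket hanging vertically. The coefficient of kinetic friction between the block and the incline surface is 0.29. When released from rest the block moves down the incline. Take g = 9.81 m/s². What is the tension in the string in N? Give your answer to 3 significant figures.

44.2 N

For the block on the incline: the weight component along the slope is m₁g sin 37° = 13 × 9.81 × 0.6018 = 76.748 N and the normal force is N = m₁g cos 37° = 101.850 N.
Kinetic friction opposes the block's motion down the incline: f = μN = 0.29 × 101.850 = 29.536 N acting up the slope.
Newton's second law for the block (down-slope positive): 76.748 − 29.536 − T = 13 a. For the hanging bucket (upward positive): T − 4.4 × 9.81 = 4.4 a.
Adding the two equations eliminates T: 4.048 = 17.4 a, so a = 0.2326 m/s².
Then from the hanging bucket's equation, T = 4.4 × (9.81 + 0.2326) = 44.187 N.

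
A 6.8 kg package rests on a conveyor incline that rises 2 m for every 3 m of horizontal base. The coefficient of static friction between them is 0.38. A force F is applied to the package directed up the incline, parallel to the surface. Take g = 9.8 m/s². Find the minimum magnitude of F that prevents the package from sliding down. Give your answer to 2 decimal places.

The normal force is N = mg cos 33.69° = 55.448 N. With F at its minimum the package is on the verge of sliding down, so static friction is at its maximum μ_s N = 0.38 × 55.448 = 21.070 N and acts up the slope.
Equilibrium along the incline: F + μ_s N = mg sin 33.69°, so F = 36.965 − 21.070 = 15.895 N.

15.90 N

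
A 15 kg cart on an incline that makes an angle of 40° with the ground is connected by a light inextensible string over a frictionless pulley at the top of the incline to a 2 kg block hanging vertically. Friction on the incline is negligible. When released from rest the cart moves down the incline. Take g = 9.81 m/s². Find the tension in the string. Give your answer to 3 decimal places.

For the cart on the incline: the weight component along the slope is m₁g sin 40° = 15 × 9.81 × 0.6428 = 94.588 N and the normal force is N = m₁g cos 40° = 112.723 N.
Newton's second law for the cart (down-slope positive): 94.588 − T = 15 a. For the hanging block (upward positive): T − 2 × 9.81 = 2 a.
Adding the two equations eliminates T: 74.968 = 17 a, so a = 4.4099 m/s².
Then from the hanging block's equation, T = 2 × (9.81 + 4.4099) = 28.440 N.

28.440 N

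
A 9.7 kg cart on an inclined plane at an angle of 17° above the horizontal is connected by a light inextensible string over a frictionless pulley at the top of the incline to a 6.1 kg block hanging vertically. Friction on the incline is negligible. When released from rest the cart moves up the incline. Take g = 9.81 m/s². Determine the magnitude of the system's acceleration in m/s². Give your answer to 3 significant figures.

2.03 m/s²

For the cart on the incline: the weight component along the slope is m₁g sin 17° = 9.7 × 9.81 × 0.2924 = 27.824 N and the normal force is N = m₁g cos 17° = 90.999 N.
Newton's second law for the cart (up-slope positive): T − 27.824 = 9.7 a. For the hanging block (downward positive): 6.1 × 9.81 − T = 6.1 a.
Adding the two equations eliminates T: 32.017 = 15.8 a, so a = 2.0264 m/s².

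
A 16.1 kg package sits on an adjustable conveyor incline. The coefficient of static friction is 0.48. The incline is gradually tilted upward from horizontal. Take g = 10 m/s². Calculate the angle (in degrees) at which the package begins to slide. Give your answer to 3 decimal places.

25.641°

At the threshold of sliding, static friction is at its maximum μ_s N and exactly balances the weight component along the incline: mg sin θ = μ_s mg cos θ.
Hence tan θ = μ_s = 0.48, so θ = arctan(0.48) = 25.6410°.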